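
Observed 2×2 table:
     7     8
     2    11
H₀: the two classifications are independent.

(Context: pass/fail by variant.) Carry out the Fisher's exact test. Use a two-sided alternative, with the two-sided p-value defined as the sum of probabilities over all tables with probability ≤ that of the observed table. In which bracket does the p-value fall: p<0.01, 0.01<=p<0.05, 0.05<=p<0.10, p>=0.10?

p-value bracket: p>=0.10

Margins: r₁=15, r₂=13, c₁=9, c₂=19, n=28
p_obs = C(15,7)·C(13,2)/C(28,9); sum pmf over tables with pmf ≤ p_obs
p-value (two-sided) = 0.11449
→ bracket: p>=0.10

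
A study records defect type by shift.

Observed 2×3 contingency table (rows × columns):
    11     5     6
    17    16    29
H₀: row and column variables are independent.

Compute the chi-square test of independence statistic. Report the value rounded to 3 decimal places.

test statistic = 4.028

Row totals [22, 62], col totals [28, 21, 35], n=84
χ² = (11−7.33)²/7.33 + (5−5.50)²/5.50 + (6−9.17)²/9.17 + (17−20.67)²/20.67 + (16−15.50)²/15.50 + (29−25.83)²/25.83 = 4.0276
df = 2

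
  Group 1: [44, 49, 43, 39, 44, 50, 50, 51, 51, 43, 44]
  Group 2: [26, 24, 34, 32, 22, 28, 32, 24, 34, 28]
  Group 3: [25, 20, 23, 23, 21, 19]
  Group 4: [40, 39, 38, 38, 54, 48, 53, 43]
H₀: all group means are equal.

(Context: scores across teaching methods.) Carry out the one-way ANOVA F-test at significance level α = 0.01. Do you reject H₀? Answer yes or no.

reject H₀: yes

Group means [46.18, 28.40, 21.83, 44.12], grand mean 36.457
SSB = Σnᵢ(x̄ᵢ−x̄)² = 3442.941; SSW = ΣΣ(x−x̄ᵢ)² = 679.745
MSB = 3442.941/3 = 1147.6470; MSW = 679.745/31 = 21.9272
F = MSB/MSW = 52.3389
df = (3, 31)
p-value (upper-tail) = 0.00000
At α=0.01: p < α → reject H₀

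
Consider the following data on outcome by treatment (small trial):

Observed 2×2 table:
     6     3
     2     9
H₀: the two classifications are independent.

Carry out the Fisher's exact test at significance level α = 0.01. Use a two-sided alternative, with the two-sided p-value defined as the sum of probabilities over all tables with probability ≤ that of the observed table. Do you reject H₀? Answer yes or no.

reject H₀: no

Margins: r₁=9, r₂=11, c₁=8, c₂=12, n=20
p_obs = C(9,6)·C(11,2)/C(20,8); sum pmf over tables with pmf ≤ p_obs
p-value (two-sided) = 0.06478
At α=0.01: p ≥ α → fail to reject H₀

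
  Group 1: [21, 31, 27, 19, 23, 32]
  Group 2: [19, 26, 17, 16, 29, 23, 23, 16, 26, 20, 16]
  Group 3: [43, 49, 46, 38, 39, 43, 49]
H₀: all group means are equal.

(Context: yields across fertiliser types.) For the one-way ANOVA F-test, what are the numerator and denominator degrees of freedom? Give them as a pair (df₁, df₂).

k = 3 groups, N = 24 total
df = (k−1, N−k) = (3−1, 24−3) = (2, 21)

degrees of freedom = [2, 21]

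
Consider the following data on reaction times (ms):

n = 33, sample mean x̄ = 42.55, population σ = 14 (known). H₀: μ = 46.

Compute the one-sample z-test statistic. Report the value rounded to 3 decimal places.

SE = σ/√n = 14/√33 = 2.4371
z = (x̄−μ₀)/SE = (42.55−46)/2.4371 = -1.4156

test statistic = -1.416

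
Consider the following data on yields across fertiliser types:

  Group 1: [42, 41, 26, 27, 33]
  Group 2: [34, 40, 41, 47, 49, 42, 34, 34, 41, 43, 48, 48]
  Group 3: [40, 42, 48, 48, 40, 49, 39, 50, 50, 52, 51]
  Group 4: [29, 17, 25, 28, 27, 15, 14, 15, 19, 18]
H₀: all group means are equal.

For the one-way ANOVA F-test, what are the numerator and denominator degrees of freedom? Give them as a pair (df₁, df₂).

k = 4 groups, N = 38 total
df = (k−1, N−k) = (4−1, 38−4) = (3, 34)

degrees of freedom = [3, 34]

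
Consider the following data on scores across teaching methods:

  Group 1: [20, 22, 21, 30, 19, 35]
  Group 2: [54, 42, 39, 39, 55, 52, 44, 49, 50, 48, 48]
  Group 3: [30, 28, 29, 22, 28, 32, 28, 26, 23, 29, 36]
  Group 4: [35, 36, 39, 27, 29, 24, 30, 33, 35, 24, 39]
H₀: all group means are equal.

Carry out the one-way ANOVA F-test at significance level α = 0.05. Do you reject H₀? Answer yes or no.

Group means [24.50, 47.27, 28.27, 31.91], grand mean 34.077
SSB = Σnᵢ(x̄ᵢ−x̄)² = 2887.997; SSW = ΣΣ(x−x̄ᵢ)² = 972.773
MSB = 2887.997/3 = 962.6655; MSW = 972.773/35 = 27.7935
F = MSB/MSW = 34.6363
df = (3, 35)
p-value (upper-tail) = 0.00000
At α=0.05: p < α → reject H₀

reject H₀: yes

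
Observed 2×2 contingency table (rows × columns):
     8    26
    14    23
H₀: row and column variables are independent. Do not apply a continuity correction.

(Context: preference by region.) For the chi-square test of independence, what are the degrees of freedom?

degrees of freedom = 1

df = (r−1)(c−1) = (2−1)·(2−1) = 1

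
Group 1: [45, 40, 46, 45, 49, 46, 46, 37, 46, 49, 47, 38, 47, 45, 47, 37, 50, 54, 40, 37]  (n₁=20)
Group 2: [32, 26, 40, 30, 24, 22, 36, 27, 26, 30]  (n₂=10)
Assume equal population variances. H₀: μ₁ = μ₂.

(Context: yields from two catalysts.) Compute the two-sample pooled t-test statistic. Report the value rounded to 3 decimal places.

x̄₁=44.550, s₁=4.817, n₁=20
x̄₂=29.300, s₂=5.539, n₂=10
s_p² = [19·4.817² + 9·5.539²]/28 = 25.6089
SE = √(s_p²·(1/20+1/10)) = 1.9599
t = (44.550−29.300)/1.9599 = 7.7809
df = 28

test statistic = 7.781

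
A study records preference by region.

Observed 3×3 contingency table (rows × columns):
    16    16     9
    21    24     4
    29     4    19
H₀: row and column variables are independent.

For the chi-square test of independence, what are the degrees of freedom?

df = (r−1)(c−1) = (3−1)·(3−1) = 4

degrees of freedom = 4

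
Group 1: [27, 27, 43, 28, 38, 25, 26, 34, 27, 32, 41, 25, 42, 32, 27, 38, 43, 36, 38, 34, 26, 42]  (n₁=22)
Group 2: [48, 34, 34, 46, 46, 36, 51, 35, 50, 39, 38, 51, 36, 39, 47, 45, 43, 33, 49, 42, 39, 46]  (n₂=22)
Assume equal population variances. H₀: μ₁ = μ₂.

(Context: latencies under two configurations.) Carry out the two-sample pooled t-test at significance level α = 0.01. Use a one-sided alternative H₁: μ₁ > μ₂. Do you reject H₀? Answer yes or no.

reject H₀: no

x̄₁=33.227, s₁=6.575, n₁=22
x̄₂=42.136, s₂=6.042, n₂=22
s_p² = [21·6.575² + 21·6.042²]/42 = 39.8680
SE = √(s_p²·(1/22+1/22)) = 1.9038
t = (33.227−42.136)/1.9038 = -4.6797
df = 42
p-value (one-sided, H₁ greater) = 0.99999
At α=0.01: p ≥ α → fail to reject H₀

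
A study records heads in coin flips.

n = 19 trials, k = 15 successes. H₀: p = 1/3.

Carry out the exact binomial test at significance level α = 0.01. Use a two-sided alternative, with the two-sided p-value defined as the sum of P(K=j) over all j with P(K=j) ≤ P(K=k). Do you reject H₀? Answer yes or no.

reject H₀: yes

Exact binomial: n=19, k=15, p₀=1/3=0.3333
P(X=j) = C(n,j)·p₀^j·(1−p₀)^(n−j); p = Σ P(X=j) over j with P(X=j) ≤ P(X=15)
p-value (two-sided) = 0.00006
At α=0.01: p < α → reject H₀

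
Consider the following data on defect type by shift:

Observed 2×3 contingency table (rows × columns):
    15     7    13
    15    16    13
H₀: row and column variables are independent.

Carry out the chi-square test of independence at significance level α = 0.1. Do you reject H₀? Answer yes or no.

reject H₀: no

Row totals [35, 44], col totals [30, 23, 26], n=79
χ² = (15−13.29)²/13.29 + (7−10.19)²/10.19 + (13−11.52)²/11.52 + (15−16.71)²/16.71 + (16−12.81)²/12.81 + (13−14.48)²/14.48 = 2.5292
df = 2
p-value (upper-tail) = 0.28235
At α=0.1: p ≥ α → fail to reject H₀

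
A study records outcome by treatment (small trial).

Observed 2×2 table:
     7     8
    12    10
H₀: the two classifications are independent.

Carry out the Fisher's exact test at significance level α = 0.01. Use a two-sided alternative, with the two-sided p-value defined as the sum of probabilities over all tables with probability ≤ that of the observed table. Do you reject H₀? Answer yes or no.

reject H₀: no

Margins: r₁=15, r₂=22, c₁=19, c₂=18, n=37
p_obs = C(15,7)·C(22,12)/C(37,19); sum pmf over tables with pmf ≤ p_obs
p-value (two-sided) = 0.74314
At α=0.01: p ≥ α → fail to reject H₀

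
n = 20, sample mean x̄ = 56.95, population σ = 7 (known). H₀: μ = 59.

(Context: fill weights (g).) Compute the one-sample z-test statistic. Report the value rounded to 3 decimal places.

SE = σ/√n = 7/√20 = 1.5652
z = (x̄−μ₀)/SE = (56.95−59)/1.5652 = -1.3097

test statistic = -1.310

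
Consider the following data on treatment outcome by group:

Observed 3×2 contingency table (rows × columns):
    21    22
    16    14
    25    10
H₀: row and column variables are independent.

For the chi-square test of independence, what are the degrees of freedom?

df = (r−1)(c−1) = (3−1)·(2−1) = 2

degrees of freedom = 2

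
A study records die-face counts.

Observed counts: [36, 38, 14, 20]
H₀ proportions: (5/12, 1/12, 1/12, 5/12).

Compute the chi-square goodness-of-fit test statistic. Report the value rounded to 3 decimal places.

n = 108; E_i = n·p_i = [45.00, 9.00, 9.00, 45.00]
χ² = (36−45.00)²/45.00 + (38−9.00)²/9.00 + (14−9.00)²/9.00 + (20−45.00)²/45.00 = 111.9111
df = 3

test statistic = 111.911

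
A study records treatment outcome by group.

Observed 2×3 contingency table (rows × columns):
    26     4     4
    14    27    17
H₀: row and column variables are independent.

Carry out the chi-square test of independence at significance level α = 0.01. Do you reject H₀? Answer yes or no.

reject H₀: yes

Row totals [34, 58], col totals [40, 31, 21], n=92
χ² = (26−14.78)²/14.78 + (4−11.46)²/11.46 + (4−7.76)²/7.76 + (14−25.22)²/25.22 + (27−19.54)²/19.54 + (17−13.24)²/13.24 = 24.0907
df = 2
p-value (upper-tail) = 0.00001
At α=0.01: p < α → reject H₀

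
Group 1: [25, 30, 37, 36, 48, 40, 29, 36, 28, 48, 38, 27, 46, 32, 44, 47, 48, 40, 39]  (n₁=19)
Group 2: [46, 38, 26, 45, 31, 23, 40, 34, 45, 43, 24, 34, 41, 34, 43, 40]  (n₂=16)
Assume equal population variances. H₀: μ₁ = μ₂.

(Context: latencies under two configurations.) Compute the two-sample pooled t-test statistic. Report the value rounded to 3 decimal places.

x̄₁=37.789, s₁=7.707, n₁=19
x̄₂=36.688, s₂=7.587, n₂=16
s_p² = [18·7.707² + 15·7.587²]/33 = 58.5635
SE = √(s_p²·(1/19+1/16)) = 2.5966
t = (37.789−36.688)/2.5966 = 0.4244
df = 33

test statistic = 0.424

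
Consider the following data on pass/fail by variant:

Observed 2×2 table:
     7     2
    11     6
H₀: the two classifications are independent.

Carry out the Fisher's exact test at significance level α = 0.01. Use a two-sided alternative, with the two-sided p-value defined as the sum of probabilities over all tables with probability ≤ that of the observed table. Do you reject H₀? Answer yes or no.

Margins: r₁=9, r₂=17, c₁=18, c₂=8, n=26
p_obs = C(9,7)·C(17,11)/C(26,18); sum pmf over tables with pmf ≤ p_obs
p-value (two-sided) = 0.66729
At α=0.01: p ≥ α → fail to reject H₀

reject H₀: no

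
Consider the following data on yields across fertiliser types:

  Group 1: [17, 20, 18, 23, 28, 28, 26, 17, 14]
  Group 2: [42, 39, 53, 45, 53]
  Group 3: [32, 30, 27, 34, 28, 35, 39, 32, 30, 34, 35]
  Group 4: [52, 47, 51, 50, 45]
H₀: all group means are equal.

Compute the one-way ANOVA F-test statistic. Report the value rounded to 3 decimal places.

test statistic = 54.716

Group means [21.22, 46.40, 32.36, 49.00], grand mean 34.133
SSB = Σnᵢ(x̄ᵢ−x̄)² = 3392.166; SSW = ΣΣ(x−x̄ᵢ)² = 537.301
MSB = 3392.166/3 = 1130.7219; MSW = 537.301/26 = 20.6654
F = MSB/MSW = 54.7156
df = (3, 26)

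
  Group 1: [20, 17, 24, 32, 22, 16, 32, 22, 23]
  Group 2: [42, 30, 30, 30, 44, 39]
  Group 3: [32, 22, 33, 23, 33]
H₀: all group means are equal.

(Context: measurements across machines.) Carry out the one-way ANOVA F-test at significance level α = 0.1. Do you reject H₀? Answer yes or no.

reject H₀: yes

Group means [23.11, 35.83, 28.60], grand mean 28.300
SSB = Σnᵢ(x̄ᵢ−x̄)² = 583.278; SSW = ΣΣ(x−x̄ᵢ)² = 600.922
MSB = 583.278/2 = 291.6389; MSW = 600.922/17 = 35.3484
F = MSB/MSW = 8.2504
df = (2, 17)
p-value (upper-tail) = 0.00313
At α=0.1: p < α → reject H₀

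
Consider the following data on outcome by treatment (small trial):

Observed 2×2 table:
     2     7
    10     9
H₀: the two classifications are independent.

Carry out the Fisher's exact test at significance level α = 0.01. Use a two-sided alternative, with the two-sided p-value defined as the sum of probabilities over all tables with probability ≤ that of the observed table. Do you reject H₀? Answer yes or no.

reject H₀: no

Margins: r₁=9, r₂=19, c₁=12, c₂=16, n=28
p_obs = C(9,2)·C(19,10)/C(28,12); sum pmf over tables with pmf ≤ p_obs
p-value (two-sided) = 0.22319
At α=0.01: p ≥ α → fail to reject H₀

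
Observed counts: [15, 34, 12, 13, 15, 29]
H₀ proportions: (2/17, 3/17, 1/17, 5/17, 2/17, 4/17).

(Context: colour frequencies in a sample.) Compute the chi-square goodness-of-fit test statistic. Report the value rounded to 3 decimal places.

test statistic = 25.835

n = 118; E_i = n·p_i = [13.88, 20.82, 6.94, 34.71, 13.88, 27.76]
χ² = (15−13.88)²/13.88 + (34−20.82)²/20.82 + (12−6.94)²/6.94 + (13−34.71)²/34.71 + (15−13.88)²/13.88 + (29−27.76)²/27.76 = 25.8349
df = 5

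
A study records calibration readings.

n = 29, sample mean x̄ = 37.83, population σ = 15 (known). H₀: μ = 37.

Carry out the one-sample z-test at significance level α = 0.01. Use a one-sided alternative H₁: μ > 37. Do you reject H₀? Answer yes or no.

reject H₀: no

SE = σ/√n = 15/√29 = 2.7854
z = (x̄−μ₀)/SE = (37.83−37)/2.7854 = 0.2980
p-value (one-sided, H₁ greater) = 0.38286
At α=0.01: p ≥ α → fail to reject H₀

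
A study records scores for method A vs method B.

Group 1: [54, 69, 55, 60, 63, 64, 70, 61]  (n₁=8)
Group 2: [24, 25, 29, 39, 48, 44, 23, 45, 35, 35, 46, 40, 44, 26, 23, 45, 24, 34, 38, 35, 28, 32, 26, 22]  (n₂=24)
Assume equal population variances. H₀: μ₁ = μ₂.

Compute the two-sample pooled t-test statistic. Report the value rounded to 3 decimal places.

test statistic = 8.569

x̄₁=62.000, s₁=5.806, n₁=8
x̄₂=33.750, s₂=8.649, n₂=24
s_p² = [7·5.806² + 23·8.649²]/30 = 65.2167
SE = √(s_p²·(1/8+1/24)) = 3.2969
t = (62.000−33.750)/3.2969 = 8.5687
df = 30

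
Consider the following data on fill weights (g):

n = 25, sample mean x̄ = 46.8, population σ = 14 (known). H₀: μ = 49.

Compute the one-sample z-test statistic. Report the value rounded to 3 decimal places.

test statistic = -0.786

SE = σ/√n = 14/√25 = 2.8000
z = (x̄−μ₀)/SE = (46.8−49)/2.8000 = -0.7857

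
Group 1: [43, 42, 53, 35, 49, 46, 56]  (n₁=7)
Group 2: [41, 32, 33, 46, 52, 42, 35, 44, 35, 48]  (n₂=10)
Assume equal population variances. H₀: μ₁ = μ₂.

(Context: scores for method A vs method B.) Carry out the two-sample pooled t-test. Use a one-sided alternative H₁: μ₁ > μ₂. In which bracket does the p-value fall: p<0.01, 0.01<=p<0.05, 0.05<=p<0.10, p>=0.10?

x̄₁=46.286, s₁=7.111, n₁=7
x̄₂=40.800, s₂=6.844, n₂=10
s_p² = [6·7.111² + 9·6.844²]/15 = 48.3352
SE = √(s_p²·(1/7+1/10)) = 3.4262
t = (46.286−40.800)/3.4262 = 1.6011
df = 15
p-value (one-sided, H₁ greater) = 0.06510
→ bracket: 0.05<=p<0.10

p-value bracket: 0.05<=p<0.10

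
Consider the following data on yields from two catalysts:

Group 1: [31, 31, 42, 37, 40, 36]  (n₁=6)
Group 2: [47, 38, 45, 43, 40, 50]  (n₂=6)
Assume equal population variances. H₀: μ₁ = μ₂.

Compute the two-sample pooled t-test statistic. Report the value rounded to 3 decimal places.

x̄₁=36.167, s₁=4.535, n₁=6
x̄₂=43.833, s₂=4.446, n₂=6
s_p² = [5·4.535² + 5·4.446²]/10 = 20.1667
SE = √(s_p²·(1/6+1/6)) = 2.5927
t = (36.167−43.833)/2.5927 = -2.9570
df = 10

test statistic = -2.957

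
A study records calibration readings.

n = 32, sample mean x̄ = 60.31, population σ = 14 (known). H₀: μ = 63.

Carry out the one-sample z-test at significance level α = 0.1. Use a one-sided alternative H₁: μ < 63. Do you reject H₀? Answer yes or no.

reject H₀: no

SE = σ/√n = 14/√32 = 2.4749
z = (x̄−μ₀)/SE = (60.31−63)/2.4749 = -1.0869
p-value (one-sided, H₁ less) = 0.13854
At α=0.1: p ≥ α → fail to reject H₀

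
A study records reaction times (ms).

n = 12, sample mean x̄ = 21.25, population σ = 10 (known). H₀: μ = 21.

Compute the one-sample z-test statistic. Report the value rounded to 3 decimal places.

SE = σ/√n = 10/√12 = 2.8868
z = (x̄−μ₀)/SE = (21.25−21)/2.8868 = 0.0866

test statistic = 0.087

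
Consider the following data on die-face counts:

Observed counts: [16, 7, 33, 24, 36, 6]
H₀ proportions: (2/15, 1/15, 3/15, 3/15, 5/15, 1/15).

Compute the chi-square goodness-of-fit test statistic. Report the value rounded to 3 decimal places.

test statistic = 4.295

n = 122; E_i = n·p_i = [16.27, 8.13, 24.40, 24.40, 40.67, 8.13]
χ² = (16−16.27)²/16.27 + (7−8.13)²/8.13 + (33−24.40)²/24.40 + (24−24.40)²/24.40 + (36−40.67)²/40.67 + (6−8.13)²/8.13 = 4.2951
df = 5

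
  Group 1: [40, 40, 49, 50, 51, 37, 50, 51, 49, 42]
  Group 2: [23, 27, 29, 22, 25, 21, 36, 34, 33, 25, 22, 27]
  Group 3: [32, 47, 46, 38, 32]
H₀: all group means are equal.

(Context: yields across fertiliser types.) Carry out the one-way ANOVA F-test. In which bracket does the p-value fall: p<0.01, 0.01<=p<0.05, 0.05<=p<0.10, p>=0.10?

Group means [45.90, 27.00, 39.00], grand mean 36.222
SSB = Σnᵢ(x̄ᵢ−x̄)² = 1995.767; SSW = ΣΣ(x−x̄ᵢ)² = 760.900
MSB = 1995.767/2 = 997.8833; MSW = 760.900/24 = 31.7042
F = MSB/MSW = 31.4748
df = (2, 24)
p-value (upper-tail) = 0.00000
→ bracket: p<0.01

p-value bracket: p<0.01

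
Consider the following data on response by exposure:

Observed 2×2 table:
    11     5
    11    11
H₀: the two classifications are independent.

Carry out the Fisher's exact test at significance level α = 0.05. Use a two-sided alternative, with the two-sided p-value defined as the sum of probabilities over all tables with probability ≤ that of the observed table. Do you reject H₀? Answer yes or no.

reject H₀: no

Margins: r₁=16, r₂=22, c₁=22, c₂=16, n=38
p_obs = C(16,11)·C(22,11)/C(38,22); sum pmf over tables with pmf ≤ p_obs
p-value (two-sided) = 0.32625
At α=0.05: p ≥ α → fail to reject H₀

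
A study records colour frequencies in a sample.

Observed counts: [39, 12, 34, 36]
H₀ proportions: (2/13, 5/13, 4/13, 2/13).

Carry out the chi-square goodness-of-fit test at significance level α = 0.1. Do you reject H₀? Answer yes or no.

reject H₀: yes

n = 121; E_i = n·p_i = [18.62, 46.54, 37.23, 18.62]
χ² = (39−18.62)²/18.62 + (12−46.54)²/46.54 + (34−37.23)²/37.23 + (36−18.62)²/18.62 = 64.4702
df = 3
p-value (upper-tail) = 0.00000
At α=0.1: p < α → reject H₀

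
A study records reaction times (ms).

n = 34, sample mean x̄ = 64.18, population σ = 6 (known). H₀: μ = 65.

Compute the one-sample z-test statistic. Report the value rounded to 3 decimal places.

SE = σ/√n = 6/√34 = 1.0290
z = (x̄−μ₀)/SE = (64.18−65)/1.0290 = -0.7969

test statistic = -0.797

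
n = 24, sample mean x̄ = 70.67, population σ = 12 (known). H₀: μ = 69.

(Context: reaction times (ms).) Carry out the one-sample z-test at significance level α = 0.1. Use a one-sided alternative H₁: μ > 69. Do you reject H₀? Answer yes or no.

SE = σ/√n = 12/√24 = 2.4495
z = (x̄−μ₀)/SE = (70.67−69)/2.4495 = 0.6818
p-value (one-sided, H₁ greater) = 0.24769
At α=0.1: p ≥ α → fail to reject H₀

reject H₀: no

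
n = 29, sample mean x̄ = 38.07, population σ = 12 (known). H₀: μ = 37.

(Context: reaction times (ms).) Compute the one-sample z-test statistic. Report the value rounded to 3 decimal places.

SE = σ/√n = 12/√29 = 2.2283
z = (x̄−μ₀)/SE = (38.07−37)/2.2283 = 0.4802

test statistic = 0.480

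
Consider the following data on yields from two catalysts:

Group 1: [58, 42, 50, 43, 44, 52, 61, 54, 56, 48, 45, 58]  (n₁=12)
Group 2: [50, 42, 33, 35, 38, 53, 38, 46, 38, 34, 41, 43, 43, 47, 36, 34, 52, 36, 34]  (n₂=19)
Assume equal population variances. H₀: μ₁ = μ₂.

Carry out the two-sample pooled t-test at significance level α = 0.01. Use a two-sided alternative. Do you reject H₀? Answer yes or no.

reject H₀: yes

x̄₁=50.917, s₁=6.557, n₁=12
x̄₂=40.684, s₂=6.404, n₂=19
s_p² = [11·6.557² + 18·6.404²]/29 = 41.7594
SE = √(s_p²·(1/12+1/19)) = 2.3828
t = (50.917−40.684)/2.3828 = 4.2943
df = 29
p-value (two-sided) = 0.00018
At α=0.01: p < α → reject H₀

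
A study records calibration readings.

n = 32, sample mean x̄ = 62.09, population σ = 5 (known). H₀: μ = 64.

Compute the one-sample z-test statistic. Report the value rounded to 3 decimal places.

SE = σ/√n = 5/√32 = 0.8839
z = (x̄−μ₀)/SE = (62.09−64)/0.8839 = -2.1609

test statistic = -2.161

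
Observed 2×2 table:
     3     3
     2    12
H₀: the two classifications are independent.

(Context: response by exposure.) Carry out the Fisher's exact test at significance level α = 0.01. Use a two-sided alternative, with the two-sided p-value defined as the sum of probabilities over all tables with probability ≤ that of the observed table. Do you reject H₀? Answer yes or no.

reject H₀: no

Margins: r₁=6, r₂=14, c₁=5, c₂=15, n=20
p_obs = C(6,3)·C(14,2)/C(20,5); sum pmf over tables with pmf ≤ p_obs
p-value (two-sided) = 0.13132
At α=0.01: p ≥ α → fail to reject H₀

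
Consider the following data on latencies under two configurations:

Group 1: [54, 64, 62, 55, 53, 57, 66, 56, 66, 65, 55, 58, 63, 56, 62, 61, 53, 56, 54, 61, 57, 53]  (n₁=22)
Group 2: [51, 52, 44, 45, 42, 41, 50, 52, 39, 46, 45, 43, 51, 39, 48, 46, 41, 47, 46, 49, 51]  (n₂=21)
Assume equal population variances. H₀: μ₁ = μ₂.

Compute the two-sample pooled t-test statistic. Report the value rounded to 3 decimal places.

x̄₁=58.500, s₁=4.480, n₁=22
x̄₂=46.095, s₂=4.218, n₂=21
s_p² = [21·4.480² + 20·4.218²]/41 = 18.9588
SE = √(s_p²·(1/22+1/21)) = 1.3284
t = (58.500−46.095)/1.3284 = 9.3383
df = 41

test statistic = 9.338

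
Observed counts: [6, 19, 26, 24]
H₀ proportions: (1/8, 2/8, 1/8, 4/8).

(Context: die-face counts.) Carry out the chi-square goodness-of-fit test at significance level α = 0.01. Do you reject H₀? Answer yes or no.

reject H₀: yes

n = 75; E_i = n·p_i = [9.38, 18.75, 9.38, 37.50]
χ² = (6−9.38)²/9.38 + (19−18.75)²/18.75 + (26−9.38)²/9.38 + (24−37.50)²/37.50 = 35.5600
df = 3
p-value (upper-tail) = 0.00000
At α=0.01: p < α → reject H₀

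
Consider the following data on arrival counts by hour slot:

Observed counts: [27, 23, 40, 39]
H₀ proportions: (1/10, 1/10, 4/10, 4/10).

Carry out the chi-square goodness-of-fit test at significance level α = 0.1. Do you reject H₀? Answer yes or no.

reject H₀: yes

n = 129; E_i = n·p_i = [12.90, 12.90, 51.60, 51.60]
χ² = (27−12.90)²/12.90 + (23−12.90)²/12.90 + (40−51.60)²/51.60 + (39−51.60)²/51.60 = 29.0039
df = 3
p-value (upper-tail) = 0.00000
At α=0.1: p < α → reject H₀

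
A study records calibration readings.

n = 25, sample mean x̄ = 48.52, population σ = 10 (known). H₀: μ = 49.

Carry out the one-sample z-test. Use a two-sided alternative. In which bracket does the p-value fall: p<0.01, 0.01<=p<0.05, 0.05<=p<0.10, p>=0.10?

SE = σ/√n = 10/√25 = 2.0000
z = (x̄−μ₀)/SE = (48.52−49)/2.0000 = -0.2400
p-value (two-sided) = 0.81033
→ bracket: p>=0.10

p-value bracket: p>=0.10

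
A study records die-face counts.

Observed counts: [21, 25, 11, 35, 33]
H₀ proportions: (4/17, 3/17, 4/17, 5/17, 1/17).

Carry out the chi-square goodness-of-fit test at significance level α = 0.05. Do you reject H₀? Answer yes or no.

n = 125; E_i = n·p_i = [29.41, 22.06, 29.41, 36.76, 7.35]
χ² = (21−29.41)²/29.41 + (25−22.06)²/22.06 + (11−29.41)²/29.41 + (35−36.76)²/36.76 + (33−7.35)²/7.35 = 103.8653
df = 4
p-value (upper-tail) = 0.00000
At α=0.05: p < α → reject H₀

reject H₀: yes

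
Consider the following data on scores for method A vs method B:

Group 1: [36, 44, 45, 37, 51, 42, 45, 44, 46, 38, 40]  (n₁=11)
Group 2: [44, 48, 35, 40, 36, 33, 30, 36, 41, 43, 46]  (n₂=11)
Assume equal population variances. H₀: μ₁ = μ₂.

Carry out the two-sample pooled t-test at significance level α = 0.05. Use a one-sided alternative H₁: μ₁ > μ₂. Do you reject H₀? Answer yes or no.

x̄₁=42.545, s₁=4.480, n₁=11
x̄₂=39.273, s₂=5.711, n₂=11
s_p² = [10·4.480² + 10·5.711²]/20 = 26.3455
SE = √(s_p²·(1/11+1/11)) = 2.1886
t = (42.545−39.273)/2.1886 = 1.4953
df = 20
p-value (one-sided, H₁ greater) = 0.07522
At α=0.05: p ≥ α → fail to reject H₀

reject H₀: no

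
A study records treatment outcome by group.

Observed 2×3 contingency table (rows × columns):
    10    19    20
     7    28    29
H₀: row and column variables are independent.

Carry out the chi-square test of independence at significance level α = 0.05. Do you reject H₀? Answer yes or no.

Row totals [49, 64], col totals [17, 47, 49], n=113
χ² = (10−7.37)²/7.37 + (19−20.38)²/20.38 + (20−21.25)²/21.25 + (7−9.63)²/9.63 + (28−26.62)²/26.62 + (29−27.75)²/27.75 = 1.9491
df = 2
p-value (upper-tail) = 0.37737
At α=0.05: p ≥ α → fail to reject H₀

reject H₀: no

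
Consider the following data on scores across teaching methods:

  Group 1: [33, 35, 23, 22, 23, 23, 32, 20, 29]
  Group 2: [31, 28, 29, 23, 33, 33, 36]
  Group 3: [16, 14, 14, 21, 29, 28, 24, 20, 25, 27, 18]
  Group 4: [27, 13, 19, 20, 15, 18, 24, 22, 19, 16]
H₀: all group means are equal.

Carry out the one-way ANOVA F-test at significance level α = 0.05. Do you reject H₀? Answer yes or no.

reject H₀: yes

Group means [26.67, 30.43, 21.45, 19.30], grand mean 23.838
SSB = Σnᵢ(x̄ᵢ−x̄)² = 644.485; SSW = ΣΣ(x−x̄ᵢ)² = 822.542
MSB = 644.485/3 = 214.8285; MSW = 822.542/33 = 24.9255
F = MSB/MSW = 8.6188
df = (3, 33)
p-value (upper-tail) = 0.00023
At α=0.05: p < α → reject H₀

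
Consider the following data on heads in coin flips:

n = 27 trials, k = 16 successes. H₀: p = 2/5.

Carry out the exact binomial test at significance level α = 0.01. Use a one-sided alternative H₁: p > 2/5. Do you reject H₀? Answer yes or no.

reject H₀: no

Exact binomial: n=27, k=16, p₀=2/5=0.4000
P(X≥16) from Σ C(n,i)·p₀^i·(1−p₀)^(n−i)
p-value (one-sided, H₁ greater) = 0.03370
At α=0.01: p ≥ α → fail to reject H₀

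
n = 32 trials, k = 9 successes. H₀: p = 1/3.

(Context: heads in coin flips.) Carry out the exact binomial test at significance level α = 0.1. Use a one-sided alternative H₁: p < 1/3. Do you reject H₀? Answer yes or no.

reject H₀: no

Exact binomial: n=32, k=9, p₀=1/3=0.3333
P(X≤9) from Σ C(n,i)·p₀^i·(1−p₀)^(n−i)
p-value (one-sided, H₁ less) = 0.33754
At α=0.1: p ≥ α → fail to reject H₀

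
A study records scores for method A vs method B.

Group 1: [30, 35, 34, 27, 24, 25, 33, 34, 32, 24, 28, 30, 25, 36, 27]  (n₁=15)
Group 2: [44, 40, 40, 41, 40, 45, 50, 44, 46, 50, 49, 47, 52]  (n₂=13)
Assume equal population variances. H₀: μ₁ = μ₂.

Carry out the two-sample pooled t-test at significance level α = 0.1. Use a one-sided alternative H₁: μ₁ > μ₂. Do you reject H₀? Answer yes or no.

x̄₁=29.600, s₁=4.205, n₁=15
x̄₂=45.231, s₂=4.206, n₂=13
s_p² = [14·4.205² + 12·4.206²]/26 = 17.6888
SE = √(s_p²·(1/15+1/13)) = 1.5937
t = (29.600−45.231)/1.5937 = -9.8078
df = 26
p-value (one-sided, H₁ greater) = 1.00000
At α=0.1: p ≥ α → fail to reject H₀

reject H₀: no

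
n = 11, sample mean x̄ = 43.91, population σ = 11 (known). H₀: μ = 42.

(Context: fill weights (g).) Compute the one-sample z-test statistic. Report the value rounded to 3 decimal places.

test statistic = 0.576

SE = σ/√n = 11/√11 = 3.3166
z = (x̄−μ₀)/SE = (43.91−42)/3.3166 = 0.5759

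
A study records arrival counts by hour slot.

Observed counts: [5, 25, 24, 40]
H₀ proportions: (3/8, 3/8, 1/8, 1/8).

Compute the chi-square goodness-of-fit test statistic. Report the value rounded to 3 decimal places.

test statistic = 109.631

n = 94; E_i = n·p_i = [35.25, 35.25, 11.75, 11.75]
χ² = (5−35.25)²/35.25 + (25−35.25)²/35.25 + (24−11.75)²/11.75 + (40−11.75)²/11.75 = 109.6312
df = 3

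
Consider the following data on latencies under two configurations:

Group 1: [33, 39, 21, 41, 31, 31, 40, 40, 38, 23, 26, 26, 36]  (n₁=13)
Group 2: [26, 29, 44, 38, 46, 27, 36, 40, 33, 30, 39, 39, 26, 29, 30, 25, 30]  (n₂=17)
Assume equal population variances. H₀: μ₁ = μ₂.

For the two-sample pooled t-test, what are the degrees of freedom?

degrees of freedom = 28

df = n₁ + n₂ − 2 = 13 + 17 − 2 = 28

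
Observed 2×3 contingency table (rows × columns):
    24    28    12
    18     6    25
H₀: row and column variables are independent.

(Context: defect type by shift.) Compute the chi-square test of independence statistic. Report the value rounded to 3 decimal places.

Row totals [64, 49], col totals [42, 34, 37], n=113
χ² = (24−23.79)²/23.79 + (28−19.26)²/19.26 + (12−20.96)²/20.96 + (18−18.21)²/18.21 + (6−14.74)²/14.74 + (25−16.04)²/16.04 = 17.9858
df = 2

test statistic = 17.986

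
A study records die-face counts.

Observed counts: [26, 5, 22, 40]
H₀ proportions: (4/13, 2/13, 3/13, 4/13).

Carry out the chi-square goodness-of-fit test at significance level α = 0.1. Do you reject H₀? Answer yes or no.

reject H₀: yes

n = 93; E_i = n·p_i = [28.62, 14.31, 21.46, 28.62]
χ² = (26−28.62)²/28.62 + (5−14.31)²/14.31 + (22−21.46)²/21.46 + (40−28.62)²/28.62 = 10.8369
df = 3
p-value (upper-tail) = 0.01264
At α=0.1: p < α → reject H₀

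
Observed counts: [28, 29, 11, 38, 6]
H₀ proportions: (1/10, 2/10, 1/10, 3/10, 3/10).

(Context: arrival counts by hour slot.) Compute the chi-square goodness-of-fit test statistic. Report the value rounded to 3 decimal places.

test statistic = 50.396

n = 112; E_i = n·p_i = [11.20, 22.40, 11.20, 33.60, 33.60]
χ² = (28−11.20)²/11.20 + (29−22.40)²/22.40 + (11−11.20)²/11.20 + (38−33.60)²/33.60 + (6−33.60)²/33.60 = 50.3958
df = 4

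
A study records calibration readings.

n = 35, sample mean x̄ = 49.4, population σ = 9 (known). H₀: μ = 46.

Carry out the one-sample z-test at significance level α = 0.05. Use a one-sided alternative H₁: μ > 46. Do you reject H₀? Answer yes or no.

reject H₀: yes

SE = σ/√n = 9/√35 = 1.5213
z = (x̄−μ₀)/SE = (49.4−46)/1.5213 = 2.2350
p-value (one-sided, H₁ greater) = 0.01271
At α=0.05: p < α → reject H₀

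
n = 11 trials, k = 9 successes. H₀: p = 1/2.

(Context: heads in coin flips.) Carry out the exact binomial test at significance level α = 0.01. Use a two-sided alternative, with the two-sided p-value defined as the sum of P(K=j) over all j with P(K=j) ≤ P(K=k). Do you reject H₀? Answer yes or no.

reject H₀: no

Exact binomial: n=11, k=9, p₀=1/2=0.5000
P(X=j) = C(n,j)·p₀^j·(1−p₀)^(n−j); p = Σ P(X=j) over j with P(X=j) ≤ P(X=9)
p-value (two-sided) = 0.06543
At α=0.01: p ≥ α → fail to reject H₀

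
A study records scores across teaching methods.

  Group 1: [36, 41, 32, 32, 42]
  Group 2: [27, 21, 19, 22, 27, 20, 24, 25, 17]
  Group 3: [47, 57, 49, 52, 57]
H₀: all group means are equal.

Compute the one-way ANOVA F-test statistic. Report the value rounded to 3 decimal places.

test statistic = 85.305

Group means [36.60, 22.44, 52.40], grand mean 34.053
SSB = Σnᵢ(x̄ᵢ−x̄)² = 2928.325; SSW = ΣΣ(x−x̄ᵢ)² = 274.622
MSB = 2928.325/2 = 1464.1626; MSW = 274.622/16 = 17.1639
F = MSB/MSW = 85.3048
df = (2, 16)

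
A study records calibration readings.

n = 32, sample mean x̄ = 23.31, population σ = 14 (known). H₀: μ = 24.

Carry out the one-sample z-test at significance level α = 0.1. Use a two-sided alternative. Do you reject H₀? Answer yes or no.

reject H₀: no

SE = σ/√n = 14/√32 = 2.4749
z = (x̄−μ₀)/SE = (23.31−24)/2.4749 = -0.2788
p-value (two-sided) = 0.78040
At α=0.1: p ≥ α → fail to reject H₀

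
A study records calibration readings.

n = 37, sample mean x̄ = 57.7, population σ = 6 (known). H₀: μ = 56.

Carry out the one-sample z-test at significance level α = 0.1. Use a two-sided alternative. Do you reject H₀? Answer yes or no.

reject H₀: yes

SE = σ/√n = 6/√37 = 0.9864
z = (x̄−μ₀)/SE = (57.7−56)/0.9864 = 1.7234
p-value (two-sided) = 0.08481
At α=0.1: p < α → reject H₀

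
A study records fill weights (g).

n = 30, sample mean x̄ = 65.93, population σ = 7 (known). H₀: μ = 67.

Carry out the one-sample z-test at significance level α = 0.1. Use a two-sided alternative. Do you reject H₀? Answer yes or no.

SE = σ/√n = 7/√30 = 1.2780
z = (x̄−μ₀)/SE = (65.93−67)/1.2780 = -0.8372
p-value (two-sided) = 0.40246
At α=0.1: p ≥ α → fail to reject H₀

reject H₀: no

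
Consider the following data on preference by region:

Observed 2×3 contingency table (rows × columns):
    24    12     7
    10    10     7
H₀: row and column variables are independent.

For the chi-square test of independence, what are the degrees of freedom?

degrees of freedom = 2

df = (r−1)(c−1) = (2−1)·(3−1) = 2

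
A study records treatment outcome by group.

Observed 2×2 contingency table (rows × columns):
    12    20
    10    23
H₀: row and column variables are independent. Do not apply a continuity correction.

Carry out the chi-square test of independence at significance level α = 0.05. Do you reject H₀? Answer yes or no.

reject H₀: no

Row totals [32, 33], col totals [22, 43], n=65
χ² = (12−10.83)²/10.83 + (20−21.17)²/21.17 + (10−11.17)²/11.17 + (23−21.83)²/21.83 = 0.3758
df = 1
p-value (upper-tail) = 0.53985
At α=0.05: p ≥ α → fail to reject H₀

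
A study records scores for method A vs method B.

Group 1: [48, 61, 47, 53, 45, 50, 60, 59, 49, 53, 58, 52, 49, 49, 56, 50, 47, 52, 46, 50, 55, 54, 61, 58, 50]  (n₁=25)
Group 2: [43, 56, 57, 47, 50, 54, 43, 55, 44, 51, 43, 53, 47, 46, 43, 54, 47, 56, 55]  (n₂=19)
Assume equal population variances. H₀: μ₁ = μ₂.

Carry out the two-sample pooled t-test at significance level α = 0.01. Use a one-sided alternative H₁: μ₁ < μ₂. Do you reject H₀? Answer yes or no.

reject H₀: no

x̄₁=52.480, s₁=4.857, n₁=25
x̄₂=49.684, s₂=5.197, n₂=19
s_p² = [24·4.857² + 18·5.197²]/42 = 25.0558
SE = √(s_p²·(1/25+1/19)) = 1.5235
t = (52.480−49.684)/1.5235 = 1.8351
df = 42
p-value (one-sided, H₁ less) = 0.96321
At α=0.01: p ≥ α → fail to reject H₀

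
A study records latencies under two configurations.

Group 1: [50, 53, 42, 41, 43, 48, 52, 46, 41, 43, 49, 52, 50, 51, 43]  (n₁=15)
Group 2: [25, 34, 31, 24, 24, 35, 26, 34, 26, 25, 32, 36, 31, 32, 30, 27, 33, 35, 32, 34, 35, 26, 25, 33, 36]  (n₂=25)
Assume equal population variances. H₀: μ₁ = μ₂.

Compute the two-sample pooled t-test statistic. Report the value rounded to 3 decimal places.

x̄₁=46.933, s₁=4.399, n₁=15
x̄₂=30.440, s₂=4.214, n₂=25
s_p² = [14·4.399² + 24·4.214²]/38 = 18.3446
SE = √(s_p²·(1/15+1/25)) = 1.3988
t = (46.933−30.440)/1.3988 = 11.7907
df = 38

test statistic = 11.791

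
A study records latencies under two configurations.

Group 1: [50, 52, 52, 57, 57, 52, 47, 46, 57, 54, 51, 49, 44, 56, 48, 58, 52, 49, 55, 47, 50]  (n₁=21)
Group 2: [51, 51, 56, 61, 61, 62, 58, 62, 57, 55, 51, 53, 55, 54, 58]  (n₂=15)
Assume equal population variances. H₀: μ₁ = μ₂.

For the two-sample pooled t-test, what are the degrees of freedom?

degrees of freedom = 34

df = n₁ + n₂ − 2 = 21 + 15 − 2 = 34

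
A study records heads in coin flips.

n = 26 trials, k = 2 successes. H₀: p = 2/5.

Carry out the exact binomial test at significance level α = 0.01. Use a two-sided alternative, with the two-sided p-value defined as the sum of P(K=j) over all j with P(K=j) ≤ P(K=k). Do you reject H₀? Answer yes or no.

reject H₀: yes

Exact binomial: n=26, k=2, p₀=2/5=0.4000
P(X=j) = C(n,j)·p₀^j·(1−p₀)^(n−j); p = Σ P(X=j) over j with P(X=j) ≤ P(X=2)
p-value (two-sided) = 0.00042
At α=0.01: p < α → reject H₀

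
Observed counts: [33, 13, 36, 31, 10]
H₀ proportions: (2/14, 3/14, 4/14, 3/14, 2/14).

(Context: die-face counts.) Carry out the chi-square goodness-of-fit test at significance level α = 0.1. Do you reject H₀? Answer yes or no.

n = 123; E_i = n·p_i = [17.57, 26.36, 35.14, 26.36, 17.57]
χ² = (33−17.57)²/17.57 + (13−26.36)²/26.36 + (36−35.14)²/35.14 + (31−26.36)²/26.36 + (10−17.57)²/17.57 = 24.4173
df = 4
p-value (upper-tail) = 0.00007
At α=0.1: p < α → reject H₀

reject H₀: yes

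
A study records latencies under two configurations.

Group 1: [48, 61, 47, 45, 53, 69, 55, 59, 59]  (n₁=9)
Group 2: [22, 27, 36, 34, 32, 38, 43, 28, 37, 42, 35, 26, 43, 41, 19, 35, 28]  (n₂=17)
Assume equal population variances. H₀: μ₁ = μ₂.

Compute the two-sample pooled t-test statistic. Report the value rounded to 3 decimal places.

test statistic = 7.092

x̄₁=55.111, s₁=7.753, n₁=9
x̄₂=33.294, s₂=7.312, n₂=17
s_p² = [8·7.753² + 16·7.312²]/24 = 55.6841
SE = √(s_p²·(1/9+1/17)) = 3.0761
t = (55.111−33.294)/3.0761 = 7.0923
df = 24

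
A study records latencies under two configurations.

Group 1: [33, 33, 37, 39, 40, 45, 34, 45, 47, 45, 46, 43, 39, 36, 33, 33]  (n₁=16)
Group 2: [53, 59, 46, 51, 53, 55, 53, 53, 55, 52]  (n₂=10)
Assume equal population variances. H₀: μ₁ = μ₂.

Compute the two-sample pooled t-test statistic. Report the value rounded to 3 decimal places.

x̄₁=39.250, s₁=5.285, n₁=16
x̄₂=53.000, s₂=3.300, n₂=10
s_p² = [15·5.285² + 9·3.300²]/24 = 21.5417
SE = √(s_p²·(1/16+1/10)) = 1.8710
t = (39.250−53.000)/1.8710 = -7.3491
df = 24

test statistic = -7.349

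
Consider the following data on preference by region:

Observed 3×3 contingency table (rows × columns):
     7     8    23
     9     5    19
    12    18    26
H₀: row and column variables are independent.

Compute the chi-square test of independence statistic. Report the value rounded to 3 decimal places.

test statistic = 4.327

Row totals [38, 33, 56], col totals [28, 31, 68], n=127
χ² = (7−8.38)²/8.38 + (8−9.28)²/9.28 + (23−20.35)²/20.35 + (9−7.28)²/7.28 + (5−8.06)²/8.06 + (19−17.67)²/17.67 + (12−12.35)²/12.35 + (18−13.67)²/13.67 + (26−29.98)²/29.98 = 4.3270
df = 4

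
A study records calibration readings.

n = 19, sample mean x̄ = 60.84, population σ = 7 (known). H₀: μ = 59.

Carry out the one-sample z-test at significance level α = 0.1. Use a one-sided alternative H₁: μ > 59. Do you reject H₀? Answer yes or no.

SE = σ/√n = 7/√19 = 1.6059
z = (x̄−μ₀)/SE = (60.84−59)/1.6059 = 1.1458
p-value (one-sided, H₁ greater) = 0.12595
At α=0.1: p ≥ α → fail to reject H₀

reject H₀: no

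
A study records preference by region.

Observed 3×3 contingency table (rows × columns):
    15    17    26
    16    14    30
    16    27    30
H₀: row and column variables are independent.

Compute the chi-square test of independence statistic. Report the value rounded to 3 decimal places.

test statistic = 2.988

Row totals [58, 60, 73], col totals [47, 58, 86], n=191
χ² = (15−14.27)²/14.27 + (17−17.61)²/17.61 + (26−26.12)²/26.12 + (16−14.76)²/14.76 + (14−18.22)²/18.22 + (30−27.02)²/27.02 + (16−17.96)²/17.96 + (27−22.17)²/22.17 + (30−32.87)²/32.87 = 2.9878
df = 4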